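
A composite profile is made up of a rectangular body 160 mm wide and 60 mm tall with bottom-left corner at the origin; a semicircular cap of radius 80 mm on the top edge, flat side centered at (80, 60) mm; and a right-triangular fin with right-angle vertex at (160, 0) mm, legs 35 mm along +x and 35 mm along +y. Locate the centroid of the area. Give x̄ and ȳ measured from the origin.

x̄ = 82.77 mm, ȳ = 61.17 mm

Part | A | x̄ᵢ | ȳᵢ | A·x̄ᵢ | A·ȳᵢ
rectangular body | 9600.00 | 80.00 | 30.00 | 768000.00 | 288000.00
semicircular top | 10053.10 | 80.00 | 93.95 | 804247.72 | 944519.12
triangular fin | 612.50 | 171.67 | 11.67 | 105145.83 | 7145.83
Σ | 20265.60 |  |  | 1677393.55 | 1239664.96
x̄ = 1677393.55 / 20265.60 = 82.77 mm
ȳ = 1239664.96 / 20265.60 = 61.17 mm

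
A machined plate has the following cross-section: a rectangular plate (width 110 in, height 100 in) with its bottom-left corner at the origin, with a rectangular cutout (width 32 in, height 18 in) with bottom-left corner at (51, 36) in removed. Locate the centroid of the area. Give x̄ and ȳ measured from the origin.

x̄ = 54.34 in, ȳ = 50.28 in

Part | A | x̄ᵢ | ȳᵢ | A·x̄ᵢ | A·ȳᵢ
plate | 11000.00 | 55.00 | 50.00 | 605000.00 | 550000.00
hole | -576.00 | 67.00 | 45.00 | -38592.00 | -25920.00
Σ | 10424.00 |  |  | 566408.00 | 524080.00
x̄ = 566408.00 / 10424.00 = 54.34 in
ȳ = 524080.00 / 10424.00 = 50.28 in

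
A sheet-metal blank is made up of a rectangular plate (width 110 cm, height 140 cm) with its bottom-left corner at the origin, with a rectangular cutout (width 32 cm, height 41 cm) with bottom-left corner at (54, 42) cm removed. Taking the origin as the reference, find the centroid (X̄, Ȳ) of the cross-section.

X̄ = 53.60 cm, Ȳ = 70.70 cm

Part | A | x̄ᵢ | ȳᵢ | A·x̄ᵢ | A·ȳᵢ
plate | 15400.00 | 55.00 | 70.00 | 847000.00 | 1078000.00
hole | -1312.00 | 70.00 | 62.50 | -91840.00 | -82000.00
Σ | 14088.00 |  |  | 755160.00 | 996000.00
X̄ = 755160.00 / 14088.00 = 53.60 cm
Ȳ = 996000.00 / 14088.00 = 70.70 cm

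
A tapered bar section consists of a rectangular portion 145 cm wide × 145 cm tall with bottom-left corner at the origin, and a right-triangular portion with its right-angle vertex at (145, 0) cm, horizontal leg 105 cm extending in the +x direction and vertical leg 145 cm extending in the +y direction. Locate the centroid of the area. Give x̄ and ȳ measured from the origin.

x̄ = 101.08 cm, ȳ = 66.08 cm

rectangular portion: A = 145 × 145 = 21025.00, centroid at (72.50, 72.50).
triangular portion: A = ½·105·145 = 7612.50, centroid at (180.00, 48.33).
ΣA = 28637.50 cm²
ΣAx̄ = (21025.00)(72.50) + (7612.50)(180.00) = 2894562.50 cm³
ΣAȳ = (21025.00)(72.50) + (7612.50)(48.33) = 1892250.00 cm³
x̄ = 2894562.50 / 28637.50 = 101.08 cm
ȳ = 1892250.00 / 28637.50 = 66.08 cm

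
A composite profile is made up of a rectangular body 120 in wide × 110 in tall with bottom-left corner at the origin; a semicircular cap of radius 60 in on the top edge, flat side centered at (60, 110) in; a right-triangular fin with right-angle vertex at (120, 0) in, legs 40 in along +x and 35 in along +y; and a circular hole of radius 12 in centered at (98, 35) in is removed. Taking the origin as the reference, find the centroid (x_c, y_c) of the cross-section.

x_c = 61.79 in, y_c = 77.71 in

rectangular body: A = 120 × 110 = 13200.00, centroid at (60.00, 55.00).
semicircular top: A = ½π·60² = 5654.87, centroid at (60.00, 135.46).
triangular fin: A = ½·40·35 = 700.00, centroid at (133.33, 11.67).
hole: A = −π·12² = -452.39, centroid at (98.00, 35.00).
ΣA = 19102.48 in², ΣAx_c = 1180291.18 in³, ΣAy_c = 1484368.39 in³.
x_c = 1180291.18/19102.48 = 61.79 in; y_c = 1484368.39/19102.48 = 77.71 in.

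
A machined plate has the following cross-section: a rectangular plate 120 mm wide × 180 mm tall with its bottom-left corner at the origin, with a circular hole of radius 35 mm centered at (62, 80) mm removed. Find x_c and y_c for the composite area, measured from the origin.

x_c = 59.57 mm, y_c = 92.17 mm

plate: A = 120 × 180 = 21600.00, centroid at (60.00, 90.00).
hole: A = −π·35² = -3848.45, centroid at (62.00, 80.00).
ΣA = 17751.55 mm²
ΣAx_c = (21600.00)(60.00) + (-3848.45)(62.00) = 1057396.04 mm³
ΣAy_c = (21600.00)(90.00) + (-3848.45)(80.00) = 1636123.92 mm³
x_c = 1057396.04 / 17751.55 = 59.57 mm
y_c = 1636123.92 / 17751.55 = 92.17 mm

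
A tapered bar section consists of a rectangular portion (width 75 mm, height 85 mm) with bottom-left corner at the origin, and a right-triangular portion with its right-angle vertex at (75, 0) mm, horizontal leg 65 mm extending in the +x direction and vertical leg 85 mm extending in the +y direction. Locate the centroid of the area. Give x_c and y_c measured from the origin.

x_c = 55.39 mm, y_c = 38.22 mm

Part | A | x̄ᵢ | ȳᵢ | A·x̄ᵢ | A·ȳᵢ
rectangular portion | 6375.00 | 37.50 | 42.50 | 239062.50 | 270937.50
triangular portion | 2762.50 | 96.67 | 28.33 | 267041.67 | 78270.83
Σ | 9137.50 |  |  | 506104.17 | 349208.33
x_c = 506104.17 / 9137.50 = 55.39 mm
y_c = 349208.33 / 9137.50 = 38.22 mm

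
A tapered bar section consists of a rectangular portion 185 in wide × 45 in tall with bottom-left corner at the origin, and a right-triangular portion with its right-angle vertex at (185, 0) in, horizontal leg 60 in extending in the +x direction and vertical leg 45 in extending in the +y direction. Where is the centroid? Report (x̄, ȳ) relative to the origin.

x̄ = 108.20 in, ȳ = 21.45 in

Part | A | x̄ᵢ | ȳᵢ | A·x̄ᵢ | A·ȳᵢ
rectangular portion | 8325.00 | 92.50 | 22.50 | 770062.50 | 187312.50
triangular portion | 1350.00 | 205.00 | 15.00 | 276750.00 | 20250.00
Σ | 9675.00 |  |  | 1046812.50 | 207562.50
x̄ = 1046812.50 / 9675.00 = 108.20 in
ȳ = 207562.50 / 9675.00 = 21.45 in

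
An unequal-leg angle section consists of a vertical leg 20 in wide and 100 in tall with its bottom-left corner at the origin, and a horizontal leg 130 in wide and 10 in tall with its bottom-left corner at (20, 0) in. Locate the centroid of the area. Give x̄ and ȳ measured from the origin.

Part | A | x̄ᵢ | ȳᵢ | A·x̄ᵢ | A·ȳᵢ
vertical leg | 2000.00 | 10.00 | 50.00 | 20000.00 | 100000.00
horizontal leg | 1300.00 | 85.00 | 5.00 | 110500.00 | 6500.00
Σ | 3300.00 |  |  | 130500.00 | 106500.00
x̄ = 130500.00 / 3300.00 = 39.55 in
ȳ = 106500.00 / 3300.00 = 32.27 in

x̄ = 39.55 in, ȳ = 32.27 in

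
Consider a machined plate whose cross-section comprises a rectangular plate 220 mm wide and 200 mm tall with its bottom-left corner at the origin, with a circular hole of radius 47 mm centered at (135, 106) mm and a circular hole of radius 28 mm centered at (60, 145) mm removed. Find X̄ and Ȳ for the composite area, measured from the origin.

Part | A | x̄ᵢ | ȳᵢ | A·x̄ᵢ | A·ȳᵢ
plate | 44000.00 | 110.00 | 100.00 | 4840000.00 | 4400000.00
hole 1 | -6939.78 | 135.00 | 106.00 | -936870.05 | -735616.49
hole 2 | -2463.01 | 60.00 | 145.00 | -147780.52 | -357136.25
Σ | 34597.21 |  |  | 3755349.43 | 3307247.26
X̄ = 3755349.43 / 34597.21 = 108.54 mm
Ȳ = 3307247.26 / 34597.21 = 95.59 mm

X̄ = 108.54 mm, Ȳ = 95.59 mm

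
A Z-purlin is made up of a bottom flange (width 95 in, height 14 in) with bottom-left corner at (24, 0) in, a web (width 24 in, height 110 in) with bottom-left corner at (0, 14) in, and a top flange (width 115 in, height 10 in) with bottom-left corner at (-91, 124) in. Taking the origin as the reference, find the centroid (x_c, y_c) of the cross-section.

x_c = 17.24 in, y_c = 66.37 in

Part | A | x̄ᵢ | ȳᵢ | A·x̄ᵢ | A·ȳᵢ
bottom flange | 1330.00 | 71.50 | 7.00 | 95095.00 | 9310.00
web | 2640.00 | 12.00 | 69.00 | 31680.00 | 182160.00
top flange | 1150.00 | -33.50 | 129.00 | -38525.00 | 148350.00
Σ | 5120.00 |  |  | 88250.00 | 339820.00
x_c = 88250.00 / 5120.00 = 17.24 in
y_c = 339820.00 / 5120.00 = 66.37 in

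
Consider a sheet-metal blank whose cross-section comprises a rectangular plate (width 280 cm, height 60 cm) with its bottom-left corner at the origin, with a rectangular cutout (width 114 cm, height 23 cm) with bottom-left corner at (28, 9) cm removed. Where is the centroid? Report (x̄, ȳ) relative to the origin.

x̄ = 150.17 cm, ȳ = 31.76 cm

plate: A = 280 × 60 = 16800.00, centroid at (140.00, 30.00).
hole: A = −(114 × 23) = -2622.00, centroid at (85.00, 20.50).
ΣA = 14178.00 cm², ΣAx̄ = 2129130.00 cm³, ΣAȳ = 450249.00 cm³.
x̄ = 2129130.00/14178.00 = 150.17 cm; ȳ = 450249.00/14178.00 = 31.76 cm.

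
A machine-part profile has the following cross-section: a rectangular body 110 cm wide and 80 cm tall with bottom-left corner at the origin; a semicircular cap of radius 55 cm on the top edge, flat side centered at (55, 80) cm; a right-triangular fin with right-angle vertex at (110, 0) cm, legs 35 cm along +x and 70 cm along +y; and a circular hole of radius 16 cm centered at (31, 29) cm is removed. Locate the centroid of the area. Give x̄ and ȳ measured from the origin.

rectangular body: A = 110 × 80 = 8800.00, centroid at (55.00, 40.00).
semicircular top: A = ½π·55² = 4751.66, centroid at (55.00, 103.34).
triangular fin: A = ½·35·70 = 1225.00, centroid at (121.67, 23.33).
hole: A = −π·16² = -804.25, centroid at (31.00, 29.00).
ΣA = 13972.41 cm², ΣAx̄ = 869451.23 cm³, ΣAȳ = 848309.53 cm³.
x̄ = 869451.23/13972.41 = 62.23 cm; ȳ = 848309.53/13972.41 = 60.71 cm.

x̄ = 62.23 cm, ȳ = 60.71 cm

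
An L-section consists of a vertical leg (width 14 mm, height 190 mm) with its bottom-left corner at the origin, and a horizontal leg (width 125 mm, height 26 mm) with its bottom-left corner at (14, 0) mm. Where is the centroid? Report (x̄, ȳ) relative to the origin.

Part | A | x̄ᵢ | ȳᵢ | A·x̄ᵢ | A·ȳᵢ
vertical leg | 2660.00 | 7.00 | 95.00 | 18620.00 | 252700.00
horizontal leg | 3250.00 | 76.50 | 13.00 | 248625.00 | 42250.00
Σ | 5910.00 |  |  | 267245.00 | 294950.00
x̄ = 267245.00 / 5910.00 = 45.22 mm
ȳ = 294950.00 / 5910.00 = 49.91 mm

x̄ = 45.22 mm, ȳ = 49.91 mm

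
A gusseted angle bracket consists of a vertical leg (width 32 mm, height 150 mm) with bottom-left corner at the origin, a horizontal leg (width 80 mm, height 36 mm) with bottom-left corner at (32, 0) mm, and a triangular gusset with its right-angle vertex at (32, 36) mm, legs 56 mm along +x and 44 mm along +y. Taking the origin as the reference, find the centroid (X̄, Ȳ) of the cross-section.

vertical leg: A = 32 × 150 = 4800.00, centroid at (16.00, 75.00).
horizontal leg: A = 80 × 36 = 2880.00, centroid at (72.00, 18.00).
gusset: A = ½·56·44 = 1232.00, centroid at (50.67, 50.67).
ΣA = 8912.00 mm², ΣAX̄ = 346581.33 mm³, ΣAȲ = 474261.33 mm³.
X̄ = 346581.33/8912.00 = 38.89 mm; Ȳ = 474261.33/8912.00 = 53.22 mm.

X̄ = 38.89 mm, Ȳ = 53.22 mm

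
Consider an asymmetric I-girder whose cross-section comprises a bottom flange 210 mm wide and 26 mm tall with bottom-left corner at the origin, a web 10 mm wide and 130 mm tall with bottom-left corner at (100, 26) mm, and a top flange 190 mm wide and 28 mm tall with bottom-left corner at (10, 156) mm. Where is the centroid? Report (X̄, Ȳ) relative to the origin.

X̄ = 105.00 mm, Ȳ = 90.54 mm

Part | A | x̄ᵢ | ȳᵢ | A·x̄ᵢ | A·ȳᵢ
bottom flange | 5460.00 | 105.00 | 13.00 | 573300.00 | 70980.00
web | 1300.00 | 105.00 | 91.00 | 136500.00 | 118300.00
top flange | 5320.00 | 105.00 | 170.00 | 558600.00 | 904400.00
Σ | 12080.00 |  |  | 1268400.00 | 1093680.00
X̄ = 1268400.00 / 12080.00 = 105.00 mm
Ȳ = 1093680.00 / 12080.00 = 90.54 mm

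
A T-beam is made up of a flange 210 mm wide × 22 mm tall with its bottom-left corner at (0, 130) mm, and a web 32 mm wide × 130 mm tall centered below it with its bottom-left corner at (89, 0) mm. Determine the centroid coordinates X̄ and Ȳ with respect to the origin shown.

X̄ = 105.00 mm, Ȳ = 104.99 mm

web: A = 32 × 130 = 4160.00, centroid at (105.00, 65.00).
flange: A = 210 × 22 = 4620.00, centroid at (105.00, 141.00).
ΣA = 8780.00 mm²
ΣAX̄ = (4160.00)(105.00) + (4620.00)(105.00) = 921900.00 mm³
ΣAȲ = (4160.00)(65.00) + (4620.00)(141.00) = 921820.00 mm³
X̄ = 921900.00 / 8780.00 = 105.00 mm
Ȳ = 921820.00 / 8780.00 = 104.99 mm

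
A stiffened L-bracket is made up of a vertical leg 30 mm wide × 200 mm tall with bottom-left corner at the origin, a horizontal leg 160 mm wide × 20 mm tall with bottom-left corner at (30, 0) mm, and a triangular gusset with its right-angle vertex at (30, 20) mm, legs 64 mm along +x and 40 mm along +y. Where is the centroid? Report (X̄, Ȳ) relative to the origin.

vertical leg: A = 30 × 200 = 6000.00, centroid at (15.00, 100.00).
horizontal leg: A = 160 × 20 = 3200.00, centroid at (110.00, 10.00).
gusset: A = ½·64·40 = 1280.00, centroid at (51.33, 33.33).
ΣA = 10480.00 mm², ΣAX̄ = 507706.67 mm³, ΣAȲ = 674666.67 mm³.
X̄ = 507706.67/10480.00 = 48.45 mm; Ȳ = 674666.67/10480.00 = 64.38 mm.

X̄ = 48.45 mm, Ȳ = 64.38 mm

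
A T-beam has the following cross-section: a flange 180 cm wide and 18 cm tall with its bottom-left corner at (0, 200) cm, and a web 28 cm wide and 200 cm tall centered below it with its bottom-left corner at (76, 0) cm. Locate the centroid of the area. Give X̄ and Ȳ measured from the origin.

web: A = 28 × 200 = 5600.00, centroid at (90.00, 100.00).
flange: A = 180 × 18 = 3240.00, centroid at (90.00, 209.00).
ΣA = 8840.00 cm², ΣAX̄ = 795600.00 cm³, ΣAȲ = 1237160.00 cm³.
X̄ = 795600.00/8840.00 = 90.00 cm; Ȳ = 1237160.00/8840.00 = 139.95 cm.

X̄ = 90.00 cm, Ȳ = 139.95 cm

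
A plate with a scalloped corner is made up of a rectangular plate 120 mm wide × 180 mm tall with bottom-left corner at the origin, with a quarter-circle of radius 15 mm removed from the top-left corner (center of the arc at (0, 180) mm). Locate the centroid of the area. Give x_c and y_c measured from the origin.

plate: A = 120 × 180 = 21600.00, centroid at (60.00, 90.00).
removed quarter-circle: A = −¼π·15² = -176.71, centroid at (6.37, 173.63).
ΣA = 21423.29 mm², ΣAx_c = 1294875.00 mm³, ΣAy_c = 1913316.37 mm³.
x_c = 1294875.00/21423.29 = 60.44 mm; y_c = 1913316.37/21423.29 = 89.31 mm.

x_c = 60.44 mm, y_c = 89.31 mm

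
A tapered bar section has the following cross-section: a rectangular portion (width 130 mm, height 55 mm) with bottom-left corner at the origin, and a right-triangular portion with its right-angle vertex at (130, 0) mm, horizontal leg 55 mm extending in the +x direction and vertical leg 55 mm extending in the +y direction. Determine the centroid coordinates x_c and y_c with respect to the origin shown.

rectangular portion: A = 130 × 55 = 7150.00, centroid at (65.00, 27.50).
triangular portion: A = ½·55·55 = 1512.50, centroid at (148.33, 18.33).
ΣA = 8662.50 mm²
ΣAx_c = (7150.00)(65.00) + (1512.50)(148.33) = 689104.17 mm³
ΣAy_c = (7150.00)(27.50) + (1512.50)(18.33) = 224354.17 mm³
x_c = 689104.17 / 8662.50 = 79.55 mm
y_c = 224354.17 / 8662.50 = 25.90 mm

x_c = 79.55 mm, y_c = 25.90 mm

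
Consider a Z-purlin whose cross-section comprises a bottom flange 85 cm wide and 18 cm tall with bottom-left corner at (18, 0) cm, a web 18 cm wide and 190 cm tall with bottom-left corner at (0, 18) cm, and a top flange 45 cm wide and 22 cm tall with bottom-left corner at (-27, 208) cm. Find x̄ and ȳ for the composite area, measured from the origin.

x̄ = 20.02 cm, ȳ = 103.88 cm

Part | A | x̄ᵢ | ȳᵢ | A·x̄ᵢ | A·ȳᵢ
bottom flange | 1530.00 | 60.50 | 9.00 | 92565.00 | 13770.00
web | 3420.00 | 9.00 | 113.00 | 30780.00 | 386460.00
top flange | 990.00 | -4.50 | 219.00 | -4455.00 | 216810.00
Σ | 5940.00 |  |  | 118890.00 | 617040.00
x̄ = 118890.00 / 5940.00 = 20.02 cm
ȳ = 617040.00 / 5940.00 = 103.88 cm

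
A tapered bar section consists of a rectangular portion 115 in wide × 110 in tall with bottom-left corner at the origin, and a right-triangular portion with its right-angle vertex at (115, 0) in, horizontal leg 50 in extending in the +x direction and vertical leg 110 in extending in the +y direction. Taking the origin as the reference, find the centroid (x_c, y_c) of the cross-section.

Part | A | x̄ᵢ | ȳᵢ | A·x̄ᵢ | A·ȳᵢ
rectangular portion | 12650.00 | 57.50 | 55.00 | 727375.00 | 695750.00
triangular portion | 2750.00 | 131.67 | 36.67 | 362083.33 | 100833.33
Σ | 15400.00 |  |  | 1089458.33 | 796583.33
x_c = 1089458.33 / 15400.00 = 70.74 in
y_c = 796583.33 / 15400.00 = 51.73 in

x_c = 70.74 in, y_c = 51.73 in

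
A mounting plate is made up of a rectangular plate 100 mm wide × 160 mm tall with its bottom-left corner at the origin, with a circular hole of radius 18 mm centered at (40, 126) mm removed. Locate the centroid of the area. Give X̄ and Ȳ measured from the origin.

X̄ = 50.68 mm, Ȳ = 76.87 mm

Part | A | x̄ᵢ | ȳᵢ | A·x̄ᵢ | A·ȳᵢ
plate | 16000.00 | 50.00 | 80.00 | 800000.00 | 1280000.00
hole | -1017.88 | 40.00 | 126.00 | -40715.04 | -128252.38
Σ | 14982.12 |  |  | 759284.96 | 1151747.62
X̄ = 759284.96 / 14982.12 = 50.68 mm
Ȳ = 1151747.62 / 14982.12 = 76.87 mm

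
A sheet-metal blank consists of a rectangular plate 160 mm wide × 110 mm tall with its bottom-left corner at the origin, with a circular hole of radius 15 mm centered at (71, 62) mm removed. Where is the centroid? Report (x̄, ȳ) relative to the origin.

x̄ = 80.38 mm, ȳ = 54.71 mm

plate: A = 160 × 110 = 17600.00, centroid at (80.00, 55.00).
hole: A = −π·15² = -706.86, centroid at (71.00, 62.00).
ΣA = 16893.14 mm², ΣAx̄ = 1357813.06 mm³, ΣAȳ = 924174.78 mm³.
x̄ = 1357813.06/16893.14 = 80.38 mm; ȳ = 924174.78/16893.14 = 54.71 mm.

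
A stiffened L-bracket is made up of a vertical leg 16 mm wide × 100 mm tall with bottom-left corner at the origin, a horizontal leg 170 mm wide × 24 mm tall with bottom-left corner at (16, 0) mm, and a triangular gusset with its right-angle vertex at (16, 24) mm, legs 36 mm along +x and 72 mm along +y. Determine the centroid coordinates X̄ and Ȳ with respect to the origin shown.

vertical leg: A = 16 × 100 = 1600.00, centroid at (8.00, 50.00).
horizontal leg: A = 170 × 24 = 4080.00, centroid at (101.00, 12.00).
gusset: A = ½·36·72 = 1296.00, centroid at (28.00, 48.00).
ΣA = 6976.00 mm²
ΣAX̄ = (1600.00)(8.00) + (4080.00)(101.00) + (1296.00)(28.00) = 461168.00 mm³
ΣAȲ = (1600.00)(50.00) + (4080.00)(12.00) + (1296.00)(48.00) = 191168.00 mm³
X̄ = 461168.00 / 6976.00 = 66.11 mm
Ȳ = 191168.00 / 6976.00 = 27.40 mm

X̄ = 66.11 mm, Ȳ = 27.40 mm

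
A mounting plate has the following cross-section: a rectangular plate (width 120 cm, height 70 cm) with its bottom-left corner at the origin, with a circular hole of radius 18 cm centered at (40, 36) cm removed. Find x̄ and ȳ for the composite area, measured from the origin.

x̄ = 62.76 cm, ȳ = 34.86 cm

plate: A = 120 × 70 = 8400.00, centroid at (60.00, 35.00).
hole: A = −π·18² = -1017.88, centroid at (40.00, 36.00).
ΣA = 7382.12 cm², ΣAx̄ = 463284.96 cm³, ΣAȳ = 257356.46 cm³.
x̄ = 463284.96/7382.12 = 62.76 cm; ȳ = 257356.46/7382.12 = 34.86 cm.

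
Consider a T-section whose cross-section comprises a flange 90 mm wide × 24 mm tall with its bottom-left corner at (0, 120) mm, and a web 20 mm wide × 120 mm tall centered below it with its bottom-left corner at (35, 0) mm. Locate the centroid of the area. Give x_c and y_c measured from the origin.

x_c = 45.00 mm, y_c = 94.11 mm

web: A = 20 × 120 = 2400.00, centroid at (45.00, 60.00).
flange: A = 90 × 24 = 2160.00, centroid at (45.00, 132.00).
ΣA = 4560.00 mm²
ΣAx_c = (2400.00)(45.00) + (2160.00)(45.00) = 205200.00 mm³
ΣAy_c = (2400.00)(60.00) + (2160.00)(132.00) = 429120.00 mm³
x_c = 205200.00 / 4560.00 = 45.00 mm
y_c = 429120.00 / 4560.00 = 94.11 mm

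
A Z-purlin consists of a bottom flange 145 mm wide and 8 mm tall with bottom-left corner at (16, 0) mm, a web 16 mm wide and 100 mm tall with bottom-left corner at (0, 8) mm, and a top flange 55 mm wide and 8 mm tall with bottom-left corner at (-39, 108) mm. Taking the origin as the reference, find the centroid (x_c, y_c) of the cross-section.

x_c = 34.50 mm, y_c = 45.85 mm

Part | A | x̄ᵢ | ȳᵢ | A·x̄ᵢ | A·ȳᵢ
bottom flange | 1160.00 | 88.50 | 4.00 | 102660.00 | 4640.00
web | 1600.00 | 8.00 | 58.00 | 12800.00 | 92800.00
top flange | 440.00 | -11.50 | 112.00 | -5060.00 | 49280.00
Σ | 3200.00 |  |  | 110400.00 | 146720.00
x_c = 110400.00 / 3200.00 = 34.50 mm
y_c = 146720.00 / 3200.00 = 45.85 mm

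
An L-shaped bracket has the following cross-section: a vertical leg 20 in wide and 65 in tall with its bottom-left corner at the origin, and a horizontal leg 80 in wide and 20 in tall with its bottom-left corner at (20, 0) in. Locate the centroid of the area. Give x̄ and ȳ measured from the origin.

Part | A | x̄ᵢ | ȳᵢ | A·x̄ᵢ | A·ȳᵢ
vertical leg | 1300.00 | 10.00 | 32.50 | 13000.00 | 42250.00
horizontal leg | 1600.00 | 60.00 | 10.00 | 96000.00 | 16000.00
Σ | 2900.00 |  |  | 109000.00 | 58250.00
x̄ = 109000.00 / 2900.00 = 37.59 in
ȳ = 58250.00 / 2900.00 = 20.09 in

x̄ = 37.59 in, ȳ = 20.09 in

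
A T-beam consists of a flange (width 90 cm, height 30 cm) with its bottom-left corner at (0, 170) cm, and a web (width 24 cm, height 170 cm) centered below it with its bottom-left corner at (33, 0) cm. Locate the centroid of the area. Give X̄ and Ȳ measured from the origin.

Part | A | x̄ᵢ | ȳᵢ | A·x̄ᵢ | A·ȳᵢ
web | 4080.00 | 45.00 | 85.00 | 183600.00 | 346800.00
flange | 2700.00 | 45.00 | 185.00 | 121500.00 | 499500.00
Σ | 6780.00 |  |  | 305100.00 | 846300.00
X̄ = 305100.00 / 6780.00 = 45.00 cm
Ȳ = 846300.00 / 6780.00 = 124.82 cm

X̄ = 45.00 cm, Ȳ = 124.82 cm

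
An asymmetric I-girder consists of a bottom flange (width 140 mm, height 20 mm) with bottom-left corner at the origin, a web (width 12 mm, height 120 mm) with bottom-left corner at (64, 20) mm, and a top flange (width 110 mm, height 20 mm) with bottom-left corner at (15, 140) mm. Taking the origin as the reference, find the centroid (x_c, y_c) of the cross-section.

bottom flange: A = 140 × 20 = 2800.00, centroid at (70.00, 10.00).
web: A = 12 × 120 = 1440.00, centroid at (70.00, 80.00).
top flange: A = 110 × 20 = 2200.00, centroid at (70.00, 150.00).
ΣA = 6440.00 mm²
ΣAx_c = (2800.00)(70.00) + (1440.00)(70.00) + (2200.00)(70.00) = 450800.00 mm³
ΣAy_c = (2800.00)(10.00) + (1440.00)(80.00) + (2200.00)(150.00) = 473200.00 mm³
x_c = 450800.00 / 6440.00 = 70.00 mm
y_c = 473200.00 / 6440.00 = 73.48 mm

x_c = 70.00 mm, y_c = 73.48 mm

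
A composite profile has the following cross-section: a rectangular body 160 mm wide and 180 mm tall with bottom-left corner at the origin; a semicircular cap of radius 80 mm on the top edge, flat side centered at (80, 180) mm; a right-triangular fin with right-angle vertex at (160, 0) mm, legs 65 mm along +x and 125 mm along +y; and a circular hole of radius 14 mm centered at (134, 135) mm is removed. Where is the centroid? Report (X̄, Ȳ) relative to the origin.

X̄ = 88.98 mm, Ȳ = 114.16 mm

rectangular body: A = 160 × 180 = 28800.00, centroid at (80.00, 90.00).
semicircular top: A = ½π·80² = 10053.10, centroid at (80.00, 213.95).
triangular fin: A = ½·65·125 = 4062.50, centroid at (181.67, 41.67).
hole: A = −π·14² = -615.75, centroid at (134.00, 135.00).
ΣA = 42299.84 mm², ΣAX̄ = 3763757.76 mm³, ΣAȲ = 4829034.99 mm³.
X̄ = 3763757.76/42299.84 = 88.98 mm; Ȳ = 4829034.99/42299.84 = 114.16 mm.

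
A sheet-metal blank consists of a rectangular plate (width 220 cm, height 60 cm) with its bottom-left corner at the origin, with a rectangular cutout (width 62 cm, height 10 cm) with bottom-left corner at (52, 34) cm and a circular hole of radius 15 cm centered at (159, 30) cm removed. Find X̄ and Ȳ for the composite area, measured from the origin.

X̄ = 108.49 cm, Ȳ = 29.53 cm

Part | A | x̄ᵢ | ȳᵢ | A·x̄ᵢ | A·ȳᵢ
plate | 13200.00 | 110.00 | 30.00 | 1452000.00 | 396000.00
hole 1 | -620.00 | 83.00 | 39.00 | -51460.00 | -24180.00
hole 2 | -706.86 | 159.00 | 30.00 | -112390.48 | -21205.75
Σ | 11873.14 |  |  | 1288149.52 | 350614.25
X̄ = 1288149.52 / 11873.14 = 108.49 cm
Ȳ = 350614.25 / 11873.14 = 29.53 cm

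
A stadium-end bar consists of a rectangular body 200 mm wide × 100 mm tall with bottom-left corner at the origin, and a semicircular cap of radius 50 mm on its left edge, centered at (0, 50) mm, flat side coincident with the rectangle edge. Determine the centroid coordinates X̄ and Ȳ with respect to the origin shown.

rectangular body: A = 200 × 100 = 20000.00, centroid at (100.00, 50.00).
semicircular end: A = ½π·50² = 3926.99, centroid at (-21.22, 50.00).
ΣA = 23926.99 mm²
ΣAX̄ = (20000.00)(100.00) + (3926.99)(-21.22) = 1916666.67 mm³
ΣAȲ = (20000.00)(50.00) + (3926.99)(50.00) = 1196349.54 mm³
X̄ = 1916666.67 / 23926.99 = 80.10 mm
Ȳ = 1196349.54 / 23926.99 = 50.00 mm

X̄ = 80.10 mm, Ȳ = 50.00 mm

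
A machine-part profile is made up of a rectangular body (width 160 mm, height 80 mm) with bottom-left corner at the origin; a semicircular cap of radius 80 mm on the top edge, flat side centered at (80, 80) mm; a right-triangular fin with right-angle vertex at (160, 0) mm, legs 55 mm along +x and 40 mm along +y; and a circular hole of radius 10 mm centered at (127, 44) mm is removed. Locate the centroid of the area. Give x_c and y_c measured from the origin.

x_c = 83.95 mm, y_c = 70.16 mm

rectangular body: A = 160 × 80 = 12800.00, centroid at (80.00, 40.00).
semicircular top: A = ½π·80² = 10053.10, centroid at (80.00, 113.95).
triangular fin: A = ½·55·40 = 1100.00, centroid at (178.33, 13.33).
hole: A = −π·10² = -314.16, centroid at (127.00, 44.00).
ΣA = 23638.94 mm², ΣAx_c = 1984516.16 mm³, ΣAy_c = 1658424.71 mm³.
x_c = 1984516.16/23638.94 = 83.95 mm; y_c = 1658424.71/23638.94 = 70.16 mm.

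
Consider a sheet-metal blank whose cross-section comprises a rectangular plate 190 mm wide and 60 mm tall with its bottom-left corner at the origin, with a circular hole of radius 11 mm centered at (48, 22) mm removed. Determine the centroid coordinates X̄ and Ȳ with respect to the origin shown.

plate: A = 190 × 60 = 11400.00, centroid at (95.00, 30.00).
hole: A = −π·11² = -380.13, centroid at (48.00, 22.00).
ΣA = 11019.87 mm², ΣAX̄ = 1064753.63 mm³, ΣAȲ = 333637.08 mm³.
X̄ = 1064753.63/11019.87 = 96.62 mm; Ȳ = 333637.08/11019.87 = 30.28 mm.

X̄ = 96.62 mm, Ȳ = 30.28 mm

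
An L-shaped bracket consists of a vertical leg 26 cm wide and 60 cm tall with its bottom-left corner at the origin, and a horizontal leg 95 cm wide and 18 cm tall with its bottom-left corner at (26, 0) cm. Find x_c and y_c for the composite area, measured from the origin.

x_c = 44.64 cm, y_c = 19.02 cm

Part | A | x̄ᵢ | ȳᵢ | A·x̄ᵢ | A·ȳᵢ
vertical leg | 1560.00 | 13.00 | 30.00 | 20280.00 | 46800.00
horizontal leg | 1710.00 | 73.50 | 9.00 | 125685.00 | 15390.00
Σ | 3270.00 |  |  | 145965.00 | 62190.00
x_c = 145965.00 / 3270.00 = 44.64 cm
y_c = 62190.00 / 3270.00 = 19.02 cm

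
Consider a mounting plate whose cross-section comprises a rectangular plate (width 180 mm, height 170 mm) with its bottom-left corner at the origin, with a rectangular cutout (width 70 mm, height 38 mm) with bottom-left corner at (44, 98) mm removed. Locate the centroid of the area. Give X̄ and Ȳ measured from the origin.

plate: A = 180 × 170 = 30600.00, centroid at (90.00, 85.00).
hole: A = −(70 × 38) = -2660.00, centroid at (79.00, 117.00).
ΣA = 27940.00 mm²
ΣAX̄ = (30600.00)(90.00) + (-2660.00)(79.00) = 2543860.00 mm³
ΣAȲ = (30600.00)(85.00) + (-2660.00)(117.00) = 2289780.00 mm³
X̄ = 2543860.00 / 27940.00 = 91.05 mm
Ȳ = 2289780.00 / 27940.00 = 81.95 mm

X̄ = 91.05 mm, Ȳ = 81.95 mm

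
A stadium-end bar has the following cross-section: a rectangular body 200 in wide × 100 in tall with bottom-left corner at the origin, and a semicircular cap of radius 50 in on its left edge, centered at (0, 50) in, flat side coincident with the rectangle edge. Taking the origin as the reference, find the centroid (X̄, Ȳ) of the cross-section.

rectangular body: A = 200 × 100 = 20000.00, centroid at (100.00, 50.00).
semicircular end: A = ½π·50² = 3926.99, centroid at (-21.22, 50.00).
ΣA = 23926.99 in²
ΣAX̄ = (20000.00)(100.00) + (3926.99)(-21.22) = 1916666.67 in³
ΣAȲ = (20000.00)(50.00) + (3926.99)(50.00) = 1196349.54 in³
X̄ = 1916666.67 / 23926.99 = 80.10 in
Ȳ = 1196349.54 / 23926.99 = 50.00 in

X̄ = 80.10 in, Ȳ = 50.00 in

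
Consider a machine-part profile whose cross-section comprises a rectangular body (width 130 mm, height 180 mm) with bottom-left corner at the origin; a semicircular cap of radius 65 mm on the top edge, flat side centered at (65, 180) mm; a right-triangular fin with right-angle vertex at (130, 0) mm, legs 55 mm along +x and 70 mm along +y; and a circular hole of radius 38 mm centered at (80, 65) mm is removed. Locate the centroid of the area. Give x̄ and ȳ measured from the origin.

Part | A | x̄ᵢ | ȳᵢ | A·x̄ᵢ | A·ȳᵢ
rectangular body | 23400.00 | 65.00 | 90.00 | 1521000.00 | 2106000.00
semicircular top | 6636.61 | 65.00 | 207.59 | 431379.94 | 1377673.94
triangular fin | 1925.00 | 148.33 | 23.33 | 285541.67 | 44916.67
hole | -4536.46 | 80.00 | 65.00 | -362916.78 | -294869.89
Σ | 27425.15 |  |  | 1875004.82 | 3233720.72
x̄ = 1875004.82 / 27425.15 = 68.37 mm
ȳ = 3233720.72 / 27425.15 = 117.91 mm

x̄ = 68.37 mm, ȳ = 117.91 mm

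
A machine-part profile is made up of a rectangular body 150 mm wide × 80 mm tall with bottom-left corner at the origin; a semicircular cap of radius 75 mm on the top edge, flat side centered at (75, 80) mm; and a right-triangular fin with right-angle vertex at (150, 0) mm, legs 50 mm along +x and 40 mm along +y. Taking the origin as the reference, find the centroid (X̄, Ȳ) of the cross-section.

Part | A | x̄ᵢ | ȳᵢ | A·x̄ᵢ | A·ȳᵢ
rectangular body | 12000.00 | 75.00 | 40.00 | 900000.00 | 480000.00
semicircular top | 8835.73 | 75.00 | 111.83 | 662679.70 | 988108.35
triangular fin | 1000.00 | 166.67 | 13.33 | 166666.67 | 13333.33
Σ | 21835.73 |  |  | 1729346.37 | 1481441.68
X̄ = 1729346.37 / 21835.73 = 79.20 mm
Ȳ = 1481441.68 / 21835.73 = 67.84 mm

X̄ = 79.20 mm, Ȳ = 67.84 mm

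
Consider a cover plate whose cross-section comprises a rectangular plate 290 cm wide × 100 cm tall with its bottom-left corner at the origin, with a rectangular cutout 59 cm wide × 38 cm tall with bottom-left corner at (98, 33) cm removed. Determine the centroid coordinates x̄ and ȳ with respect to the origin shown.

x̄ = 146.47 cm, ȳ = 49.83 cm

plate: A = 290 × 100 = 29000.00, centroid at (145.00, 50.00).
hole: A = −(59 × 38) = -2242.00, centroid at (127.50, 52.00).
ΣA = 26758.00 cm², ΣAx̄ = 3919145.00 cm³, ΣAȳ = 1333416.00 cm³.
x̄ = 3919145.00/26758.00 = 146.47 cm; ȳ = 1333416.00/26758.00 = 49.83 cm.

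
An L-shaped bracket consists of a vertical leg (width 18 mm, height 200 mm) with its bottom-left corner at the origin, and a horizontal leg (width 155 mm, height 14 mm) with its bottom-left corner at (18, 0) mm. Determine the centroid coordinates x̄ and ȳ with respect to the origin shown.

x̄ = 41.53 mm, ȳ = 65.02 mm

vertical leg: A = 18 × 200 = 3600.00, centroid at (9.00, 100.00).
horizontal leg: A = 155 × 14 = 2170.00, centroid at (95.50, 7.00).
ΣA = 5770.00 mm²
ΣAx̄ = (3600.00)(9.00) + (2170.00)(95.50) = 239635.00 mm³
ΣAȳ = (3600.00)(100.00) + (2170.00)(7.00) = 375190.00 mm³
x̄ = 239635.00 / 5770.00 = 41.53 mm
ȳ = 375190.00 / 5770.00 = 65.02 mm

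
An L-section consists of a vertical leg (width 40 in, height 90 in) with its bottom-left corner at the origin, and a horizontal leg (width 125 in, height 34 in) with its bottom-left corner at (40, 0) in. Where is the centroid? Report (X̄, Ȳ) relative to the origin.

X̄ = 64.67 in, Ȳ = 29.84 in

Part | A | x̄ᵢ | ȳᵢ | A·x̄ᵢ | A·ȳᵢ
vertical leg | 3600.00 | 20.00 | 45.00 | 72000.00 | 162000.00
horizontal leg | 4250.00 | 102.50 | 17.00 | 435625.00 | 72250.00
Σ | 7850.00 |  |  | 507625.00 | 234250.00
X̄ = 507625.00 / 7850.00 = 64.67 in
Ȳ = 234250.00 / 7850.00 = 29.84 in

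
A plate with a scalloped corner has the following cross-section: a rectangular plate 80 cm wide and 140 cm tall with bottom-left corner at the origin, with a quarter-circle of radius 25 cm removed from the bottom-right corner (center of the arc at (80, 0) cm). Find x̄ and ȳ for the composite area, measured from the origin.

x̄ = 38.65 cm, ȳ = 72.72 cm

Part | A | x̄ᵢ | ȳᵢ | A·x̄ᵢ | A·ȳᵢ
plate | 11200.00 | 40.00 | 70.00 | 448000.00 | 784000.00
removed quarter-circle | -490.87 | 69.39 | 10.61 | -34061.57 | -5208.33
Σ | 10709.13 |  |  | 413938.43 | 778791.67
x̄ = 413938.43 / 10709.13 = 38.65 cm
ȳ = 778791.67 / 10709.13 = 72.72 cm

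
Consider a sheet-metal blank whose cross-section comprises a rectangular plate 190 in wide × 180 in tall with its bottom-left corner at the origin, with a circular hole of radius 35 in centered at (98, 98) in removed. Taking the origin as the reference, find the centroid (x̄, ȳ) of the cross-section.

plate: A = 190 × 180 = 34200.00, centroid at (95.00, 90.00).
hole: A = −π·35² = -3848.45, centroid at (98.00, 98.00).
ΣA = 30351.55 in², ΣAx̄ = 2871851.80 in³, ΣAȳ = 2700851.80 in³.
x̄ = 2871851.80/30351.55 = 94.62 in; ȳ = 2700851.80/30351.55 = 88.99 in.

x̄ = 94.62 in, ȳ = 88.99 in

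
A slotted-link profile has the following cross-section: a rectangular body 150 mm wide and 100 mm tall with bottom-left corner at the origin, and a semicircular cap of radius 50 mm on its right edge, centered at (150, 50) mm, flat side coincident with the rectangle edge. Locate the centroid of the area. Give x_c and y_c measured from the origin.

rectangular body: A = 150 × 100 = 15000.00, centroid at (75.00, 50.00).
semicircular end: A = ½π·50² = 3926.99, centroid at (171.22, 50.00).
ΣA = 18926.99 mm², ΣAx_c = 1797381.96 mm³, ΣAy_c = 946349.54 mm³.
x_c = 1797381.96/18926.99 = 94.96 mm; y_c = 946349.54/18926.99 = 50.00 mm.

x_c = 94.96 mm, y_c = 50.00 mm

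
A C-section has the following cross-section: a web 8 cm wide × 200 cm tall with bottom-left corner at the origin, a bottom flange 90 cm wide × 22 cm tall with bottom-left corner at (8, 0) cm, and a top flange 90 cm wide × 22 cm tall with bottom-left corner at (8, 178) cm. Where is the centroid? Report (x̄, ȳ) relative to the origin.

web: A = 8 × 200 = 1600.00, centroid at (4.00, 100.00).
bottom flange: A = 90 × 22 = 1980.00, centroid at (53.00, 11.00).
top flange: A = 90 × 22 = 1980.00, centroid at (53.00, 189.00).
ΣA = 5560.00 cm²
ΣAx̄ = (1600.00)(4.00) + (1980.00)(53.00) + (1980.00)(53.00) = 216280.00 cm³
ΣAȳ = (1600.00)(100.00) + (1980.00)(11.00) + (1980.00)(189.00) = 556000.00 cm³
x̄ = 216280.00 / 5560.00 = 38.90 cm
ȳ = 556000.00 / 5560.00 = 100.00 cm

x̄ = 38.90 cm, ȳ = 100.00 cm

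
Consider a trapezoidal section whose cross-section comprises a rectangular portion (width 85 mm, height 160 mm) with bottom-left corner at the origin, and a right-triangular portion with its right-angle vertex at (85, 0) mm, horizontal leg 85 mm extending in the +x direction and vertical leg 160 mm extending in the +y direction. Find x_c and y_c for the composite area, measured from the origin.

rectangular portion: A = 85 × 160 = 13600.00, centroid at (42.50, 80.00).
triangular portion: A = ½·85·160 = 6800.00, centroid at (113.33, 53.33).
ΣA = 20400.00 mm², ΣAx_c = 1348666.67 mm³, ΣAy_c = 1450666.67 mm³.
x_c = 1348666.67/20400.00 = 66.11 mm; y_c = 1450666.67/20400.00 = 71.11 mm.

x_c = 66.11 mm, y_c = 71.11 mm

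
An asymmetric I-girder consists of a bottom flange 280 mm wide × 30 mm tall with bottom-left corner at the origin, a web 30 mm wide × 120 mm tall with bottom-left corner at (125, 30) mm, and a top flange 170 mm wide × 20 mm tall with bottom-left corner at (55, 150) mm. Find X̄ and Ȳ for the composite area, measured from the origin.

X̄ = 140.00 mm, Ȳ = 64.55 mm

bottom flange: A = 280 × 30 = 8400.00, centroid at (140.00, 15.00).
web: A = 30 × 120 = 3600.00, centroid at (140.00, 90.00).
top flange: A = 170 × 20 = 3400.00, centroid at (140.00, 160.00).
ΣA = 15400.00 mm², ΣAX̄ = 2156000.00 mm³, ΣAȲ = 994000.00 mm³.
X̄ = 2156000.00/15400.00 = 140.00 mm; Ȳ = 994000.00/15400.00 = 64.55 mm.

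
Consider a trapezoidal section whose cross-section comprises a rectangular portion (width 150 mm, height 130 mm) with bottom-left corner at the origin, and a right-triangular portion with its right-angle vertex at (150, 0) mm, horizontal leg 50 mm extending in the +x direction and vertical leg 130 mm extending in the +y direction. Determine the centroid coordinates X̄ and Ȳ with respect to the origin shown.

rectangular portion: A = 150 × 130 = 19500.00, centroid at (75.00, 65.00).
triangular portion: A = ½·50·130 = 3250.00, centroid at (166.67, 43.33).
ΣA = 22750.00 mm²
ΣAX̄ = (19500.00)(75.00) + (3250.00)(166.67) = 2004166.67 mm³
ΣAȲ = (19500.00)(65.00) + (3250.00)(43.33) = 1408333.33 mm³
X̄ = 2004166.67 / 22750.00 = 88.10 mm
Ȳ = 1408333.33 / 22750.00 = 61.90 mm

X̄ = 88.10 mm, Ȳ = 61.90 mm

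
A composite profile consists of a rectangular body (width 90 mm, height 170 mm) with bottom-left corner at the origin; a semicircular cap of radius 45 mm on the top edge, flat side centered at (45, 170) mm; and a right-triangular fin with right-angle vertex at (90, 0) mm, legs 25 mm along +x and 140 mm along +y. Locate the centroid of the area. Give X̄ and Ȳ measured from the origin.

X̄ = 49.61 mm, Ȳ = 98.05 mm

rectangular body: A = 90 × 170 = 15300.00, centroid at (45.00, 85.00).
semicircular top: A = ½π·45² = 3180.86, centroid at (45.00, 189.10).
triangular fin: A = ½·25·140 = 1750.00, centroid at (98.33, 46.67).
ΣA = 20230.86 mm²
ΣAX̄ = (15300.00)(45.00) + (3180.86)(45.00) + (1750.00)(98.33) = 1003722.15 mm³
ΣAȲ = (15300.00)(85.00) + (3180.86)(189.10) + (1750.00)(46.67) = 1983663.30 mm³
X̄ = 1003722.15 / 20230.86 = 49.61 mm
Ȳ = 1983663.30 / 20230.86 = 98.05 mm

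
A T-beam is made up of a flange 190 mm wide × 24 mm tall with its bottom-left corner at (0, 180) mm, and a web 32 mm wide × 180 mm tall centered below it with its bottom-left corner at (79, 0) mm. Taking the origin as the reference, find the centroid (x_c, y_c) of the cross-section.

web: A = 32 × 180 = 5760.00, centroid at (95.00, 90.00).
flange: A = 190 × 24 = 4560.00, centroid at (95.00, 192.00).
ΣA = 10320.00 mm²
ΣAx_c = (5760.00)(95.00) + (4560.00)(95.00) = 980400.00 mm³
ΣAy_c = (5760.00)(90.00) + (4560.00)(192.00) = 1393920.00 mm³
x_c = 980400.00 / 10320.00 = 95.00 mm
y_c = 1393920.00 / 10320.00 = 135.07 mm

x_c = 95.00 mm, y_c = 135.07 mm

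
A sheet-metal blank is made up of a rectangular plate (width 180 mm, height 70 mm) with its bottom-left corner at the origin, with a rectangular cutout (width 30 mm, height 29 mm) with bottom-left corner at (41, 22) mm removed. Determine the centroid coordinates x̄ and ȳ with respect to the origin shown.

plate: A = 180 × 70 = 12600.00, centroid at (90.00, 35.00).
hole: A = −(30 × 29) = -870.00, centroid at (56.00, 36.50).
ΣA = 11730.00 mm²
ΣAx̄ = (12600.00)(90.00) + (-870.00)(56.00) = 1085280.00 mm³
ΣAȳ = (12600.00)(35.00) + (-870.00)(36.50) = 409245.00 mm³
x̄ = 1085280.00 / 11730.00 = 92.52 mm
ȳ = 409245.00 / 11730.00 = 34.89 mm

x̄ = 92.52 mm, ȳ = 34.89 mm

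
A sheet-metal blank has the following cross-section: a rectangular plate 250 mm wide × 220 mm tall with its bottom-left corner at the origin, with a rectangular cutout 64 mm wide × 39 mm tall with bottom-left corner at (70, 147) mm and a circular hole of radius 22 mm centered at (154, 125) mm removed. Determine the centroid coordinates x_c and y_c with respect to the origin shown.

plate: A = 250 × 220 = 55000.00, centroid at (125.00, 110.00).
hole 1: A = −(64 × 39) = -2496.00, centroid at (102.00, 166.50).
hole 2: A = −π·22² = -1520.53, centroid at (154.00, 125.00).
ΣA = 50983.47 mm², ΣAx_c = 6386246.25 mm³, ΣAy_c = 5444349.64 mm³.
x_c = 6386246.25/50983.47 = 125.26 mm; y_c = 5444349.64/50983.47 = 106.79 mm.

x_c = 125.26 mm, y_c = 106.79 mm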